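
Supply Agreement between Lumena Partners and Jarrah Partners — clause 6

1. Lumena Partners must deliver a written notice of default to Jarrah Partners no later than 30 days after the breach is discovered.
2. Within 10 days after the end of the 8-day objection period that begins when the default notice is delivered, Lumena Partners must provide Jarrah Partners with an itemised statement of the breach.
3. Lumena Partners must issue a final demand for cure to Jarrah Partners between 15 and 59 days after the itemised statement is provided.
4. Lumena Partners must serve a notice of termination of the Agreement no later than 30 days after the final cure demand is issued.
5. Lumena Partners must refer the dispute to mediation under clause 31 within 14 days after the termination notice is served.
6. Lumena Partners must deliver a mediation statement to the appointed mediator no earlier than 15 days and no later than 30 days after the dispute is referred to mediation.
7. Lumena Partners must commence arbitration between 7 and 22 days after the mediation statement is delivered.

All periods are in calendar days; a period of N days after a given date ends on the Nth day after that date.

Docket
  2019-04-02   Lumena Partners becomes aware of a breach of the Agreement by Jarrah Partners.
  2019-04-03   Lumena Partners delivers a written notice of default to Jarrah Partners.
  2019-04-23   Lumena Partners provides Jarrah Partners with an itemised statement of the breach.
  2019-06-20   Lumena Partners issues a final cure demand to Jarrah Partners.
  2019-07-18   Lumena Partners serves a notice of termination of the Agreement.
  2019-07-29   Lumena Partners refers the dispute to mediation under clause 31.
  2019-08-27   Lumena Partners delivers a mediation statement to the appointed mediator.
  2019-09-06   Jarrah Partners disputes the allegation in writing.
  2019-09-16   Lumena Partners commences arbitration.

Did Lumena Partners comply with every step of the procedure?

No

Step 1: 30 days after 2019-04-02 (when the breach is discovered) is 2019-05-02; 2019-04-03 is within that limit.
Step 2: 10 days after 2019-04-11 (end of the 8-day objection period, which began when the default notice is delivered on 2019-04-03) is 2019-04-21; 2019-04-23 misses that deadline by 2 days.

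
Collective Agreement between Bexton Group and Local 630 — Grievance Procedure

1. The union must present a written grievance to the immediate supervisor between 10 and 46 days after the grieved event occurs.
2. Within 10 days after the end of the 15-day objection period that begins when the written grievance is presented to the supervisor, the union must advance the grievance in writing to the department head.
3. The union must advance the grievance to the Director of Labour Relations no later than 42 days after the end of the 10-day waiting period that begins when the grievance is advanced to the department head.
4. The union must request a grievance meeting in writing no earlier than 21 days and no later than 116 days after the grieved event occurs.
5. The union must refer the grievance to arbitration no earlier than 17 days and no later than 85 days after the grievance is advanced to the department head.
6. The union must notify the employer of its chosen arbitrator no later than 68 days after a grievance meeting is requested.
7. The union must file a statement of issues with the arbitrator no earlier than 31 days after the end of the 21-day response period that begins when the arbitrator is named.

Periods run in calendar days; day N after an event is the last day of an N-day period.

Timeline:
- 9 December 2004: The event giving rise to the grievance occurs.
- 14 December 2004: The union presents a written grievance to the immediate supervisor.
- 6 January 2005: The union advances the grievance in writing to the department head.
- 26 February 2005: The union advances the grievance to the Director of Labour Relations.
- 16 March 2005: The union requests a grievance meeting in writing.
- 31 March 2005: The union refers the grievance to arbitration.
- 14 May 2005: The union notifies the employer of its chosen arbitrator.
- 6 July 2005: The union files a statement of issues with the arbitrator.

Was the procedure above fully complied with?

(1) the permitted window runs from 9 December 2004 + 10 = 19 December 2004 to 9 December 2004 + 46 = 24 January 2005; done 14 December 2004 — 5 days before the window opened.

No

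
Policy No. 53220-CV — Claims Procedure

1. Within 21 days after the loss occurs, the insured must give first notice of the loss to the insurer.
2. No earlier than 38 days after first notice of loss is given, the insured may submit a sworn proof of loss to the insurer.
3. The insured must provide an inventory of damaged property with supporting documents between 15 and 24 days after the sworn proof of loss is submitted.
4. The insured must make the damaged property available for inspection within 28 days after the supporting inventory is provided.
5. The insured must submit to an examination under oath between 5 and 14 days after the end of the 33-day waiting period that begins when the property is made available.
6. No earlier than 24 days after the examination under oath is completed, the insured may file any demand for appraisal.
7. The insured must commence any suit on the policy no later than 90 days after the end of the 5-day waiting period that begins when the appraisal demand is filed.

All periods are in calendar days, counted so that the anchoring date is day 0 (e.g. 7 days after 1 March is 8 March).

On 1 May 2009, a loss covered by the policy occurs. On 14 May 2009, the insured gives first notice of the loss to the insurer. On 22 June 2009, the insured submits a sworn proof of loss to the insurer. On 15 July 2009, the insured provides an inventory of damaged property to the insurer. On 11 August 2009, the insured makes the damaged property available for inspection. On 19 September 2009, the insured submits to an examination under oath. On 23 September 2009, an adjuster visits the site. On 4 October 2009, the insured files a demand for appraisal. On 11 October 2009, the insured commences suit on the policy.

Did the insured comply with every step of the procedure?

Step 1 — counting 21 days from 1 May 2009 (when the loss occurs) gives a deadline of 22 May 2009; completed 14 May 2009, before the deadline.
Step 2 — must wait 38 days from 14 May 2009 (when first notice of loss is given), so not before 21 June 2009; done 22 June 2009, after the minimum wait.
Step 3 — 15 and 24 days from 22 June 2009 (when the sworn proof of loss is submitted) are 7 July 2009 and 16 July 2009 respectively; 15 July 2009 falls inside that range.
Step 4 — counting 28 days from 15 July 2009 (when the supporting inventory is provided) gives a deadline of 12 August 2009; 11 August 2009 is within that limit.
Step 5 — 5 and 14 days from 13 September 2009 (end of the 33-day waiting period, which began when the property is made available on 11 August 2009) are 18 September 2009 and 27 September 2009 respectively; 19 September 2009 falls inside that range.
Step 6 — must wait 24 days from 19 September 2009 (when the examination under oath is completed), so not before 13 October 2009; done 4 October 2009 — 9 days too early.

No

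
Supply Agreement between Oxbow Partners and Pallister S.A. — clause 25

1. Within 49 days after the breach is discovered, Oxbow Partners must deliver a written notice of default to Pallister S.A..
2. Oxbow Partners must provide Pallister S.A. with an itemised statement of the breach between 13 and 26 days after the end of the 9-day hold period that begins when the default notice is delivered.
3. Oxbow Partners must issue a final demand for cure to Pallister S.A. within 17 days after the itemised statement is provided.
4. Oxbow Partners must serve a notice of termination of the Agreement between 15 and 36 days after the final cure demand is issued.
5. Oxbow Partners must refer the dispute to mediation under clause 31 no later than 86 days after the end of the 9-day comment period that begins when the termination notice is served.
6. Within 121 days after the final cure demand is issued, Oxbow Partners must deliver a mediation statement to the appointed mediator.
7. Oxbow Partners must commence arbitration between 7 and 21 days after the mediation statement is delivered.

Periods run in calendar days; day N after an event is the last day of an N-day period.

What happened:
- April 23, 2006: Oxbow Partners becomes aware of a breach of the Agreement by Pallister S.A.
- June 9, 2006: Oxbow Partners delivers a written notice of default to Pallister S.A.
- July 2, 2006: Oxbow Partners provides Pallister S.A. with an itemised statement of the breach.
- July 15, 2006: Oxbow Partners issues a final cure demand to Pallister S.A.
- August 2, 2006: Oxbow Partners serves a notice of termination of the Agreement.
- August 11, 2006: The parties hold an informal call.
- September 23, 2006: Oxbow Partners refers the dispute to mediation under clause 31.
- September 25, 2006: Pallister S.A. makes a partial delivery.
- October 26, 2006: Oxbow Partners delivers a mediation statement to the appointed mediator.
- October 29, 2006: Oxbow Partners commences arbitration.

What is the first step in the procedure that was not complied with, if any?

Step 7

(1) due by April 23, 2006 + 49 days = June 11, 2006; completed June 9, 2006, before the deadline.
(2) the permitted window runs from June 18, 2006 + 13 = July 1, 2006 to June 18, 2006 + 26 = July 14, 2006; done July 2, 2006, which is between those dates.
(3) due by July 2, 2006 + 17 days = July 19, 2006; done July 15, 2006 — timely.
(4) the permitted window runs from July 15, 2006 + 15 = July 30, 2006 to July 15, 2006 + 36 = August 20, 2006; August 2, 2006 falls inside that range.
(5) due by August 11, 2006 + 86 days = November 5, 2006; completed September 23, 2006, before the deadline.
(6) due by July 15, 2006 + 121 days = November 13, 2006; completed October 26, 2006, before the deadline.
(7) the permitted window runs from October 26, 2006 + 7 = November 2, 2006 to October 26, 2006 + 21 = November 16, 2006; done October 29, 2006 — 4 days before the window opened.
That is the first point of non-compliance.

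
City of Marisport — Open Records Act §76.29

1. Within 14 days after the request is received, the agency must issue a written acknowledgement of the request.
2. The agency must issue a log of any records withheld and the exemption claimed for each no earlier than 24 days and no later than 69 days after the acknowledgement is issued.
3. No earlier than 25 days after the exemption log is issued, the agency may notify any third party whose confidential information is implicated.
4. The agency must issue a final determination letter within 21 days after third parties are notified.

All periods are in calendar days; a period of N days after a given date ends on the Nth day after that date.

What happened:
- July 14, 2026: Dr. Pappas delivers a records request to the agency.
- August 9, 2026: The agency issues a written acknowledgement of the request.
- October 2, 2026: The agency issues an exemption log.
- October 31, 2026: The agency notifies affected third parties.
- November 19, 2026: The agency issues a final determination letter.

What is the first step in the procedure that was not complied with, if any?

Step 1

Step 1 — counting 14 days from July 14, 2026 (when the request is received) gives a deadline of July 28, 2026; August 9, 2026 misses that deadline by 12 days.
That is the first point of non-compliance.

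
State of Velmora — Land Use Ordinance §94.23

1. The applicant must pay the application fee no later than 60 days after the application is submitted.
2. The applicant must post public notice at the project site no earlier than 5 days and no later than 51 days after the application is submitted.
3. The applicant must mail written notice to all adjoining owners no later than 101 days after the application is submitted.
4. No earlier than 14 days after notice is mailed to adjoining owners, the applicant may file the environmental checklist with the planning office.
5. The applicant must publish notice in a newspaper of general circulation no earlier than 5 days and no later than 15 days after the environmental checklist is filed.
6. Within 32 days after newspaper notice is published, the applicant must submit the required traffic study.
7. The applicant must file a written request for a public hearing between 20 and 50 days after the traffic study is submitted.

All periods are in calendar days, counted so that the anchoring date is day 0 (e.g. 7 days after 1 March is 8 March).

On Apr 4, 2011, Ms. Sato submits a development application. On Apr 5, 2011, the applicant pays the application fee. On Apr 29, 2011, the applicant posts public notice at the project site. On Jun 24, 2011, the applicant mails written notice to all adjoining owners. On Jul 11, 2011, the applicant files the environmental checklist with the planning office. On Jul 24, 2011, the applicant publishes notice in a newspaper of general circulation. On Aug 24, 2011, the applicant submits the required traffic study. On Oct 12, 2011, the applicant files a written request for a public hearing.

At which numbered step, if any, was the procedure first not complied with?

Step 1: 60 days after Apr 4, 2011 (when the application is submitted) is Jun 3, 2011; completed Apr 5, 2011, before the deadline.
Step 2: the window is 5–51 days after Apr 4, 2011 (when the application is submitted), so Apr 9, 2011 through May 25, 2011; Apr 29, 2011 falls inside that range.
Step 3: 101 days after Apr 4, 2011 (when the application is submitted) is Jul 14, 2011; completed Jun 24, 2011, before the deadline.
Step 4: the earliest permitted date is 14 days after Jun 24, 2011 (when notice is mailed to adjoining owners), i.e. Jul 8, 2011; done Jul 11, 2011, after the minimum wait.
Step 5: the window is 5–15 days after Jul 11, 2011 (when the environmental checklist is filed), so Jul 16, 2011 through Jul 26, 2011; done Jul 24, 2011, which is between those dates.
Step 6: 32 days after Jul 24, 2011 (when newspaper notice is published) is Aug 25, 2011; done Aug 24, 2011 — timely.
Step 7: the window is 20–50 days after Aug 24, 2011 (when the traffic study is submitted), so Sep 13, 2011 through Oct 13, 2011; done Oct 12, 2011 — within the window.

None — every step was satisfied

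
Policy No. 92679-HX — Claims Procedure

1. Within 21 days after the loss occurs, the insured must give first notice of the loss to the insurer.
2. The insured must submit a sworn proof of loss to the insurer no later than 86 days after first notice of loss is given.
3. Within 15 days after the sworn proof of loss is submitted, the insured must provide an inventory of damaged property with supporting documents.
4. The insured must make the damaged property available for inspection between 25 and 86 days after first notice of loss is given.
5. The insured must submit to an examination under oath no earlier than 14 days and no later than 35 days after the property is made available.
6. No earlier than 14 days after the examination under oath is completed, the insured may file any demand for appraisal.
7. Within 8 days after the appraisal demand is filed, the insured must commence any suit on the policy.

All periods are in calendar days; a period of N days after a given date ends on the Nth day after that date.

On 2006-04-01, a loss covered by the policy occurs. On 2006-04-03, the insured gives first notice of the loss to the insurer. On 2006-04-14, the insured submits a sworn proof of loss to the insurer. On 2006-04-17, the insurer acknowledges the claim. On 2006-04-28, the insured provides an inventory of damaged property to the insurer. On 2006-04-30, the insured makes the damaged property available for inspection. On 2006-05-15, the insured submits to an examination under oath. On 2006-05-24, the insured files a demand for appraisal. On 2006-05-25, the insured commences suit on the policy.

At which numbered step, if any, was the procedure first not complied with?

Step 6

Step 1: 21 days after 2006-04-01 (when the loss occurs) is 2006-04-22; done 2006-04-03 — timely.
Step 2: 86 days after 2006-04-03 (when first notice of loss is given) is 2006-06-28; 2006-04-14 is within that limit.
Step 3: 15 days after 2006-04-14 (when the sworn proof of loss is submitted) is 2006-04-29; done 2006-04-28 — timely.
Step 4: the window is 25–86 days after 2006-04-03 (when first notice of loss is given), so 2006-04-28 through 2006-06-28; done 2006-04-30 — within the window.
Step 5: the window is 14–35 days after 2006-04-30 (when the property is made available), so 2006-05-14 through 2006-06-04; 2006-05-15 falls inside that range.
Step 6: the earliest permitted date is 14 days after 2006-05-15 (when the examination under oath is completed), i.e. 2006-05-29; acted on 2006-05-24, 5 days prematurely.
The analysis stops there.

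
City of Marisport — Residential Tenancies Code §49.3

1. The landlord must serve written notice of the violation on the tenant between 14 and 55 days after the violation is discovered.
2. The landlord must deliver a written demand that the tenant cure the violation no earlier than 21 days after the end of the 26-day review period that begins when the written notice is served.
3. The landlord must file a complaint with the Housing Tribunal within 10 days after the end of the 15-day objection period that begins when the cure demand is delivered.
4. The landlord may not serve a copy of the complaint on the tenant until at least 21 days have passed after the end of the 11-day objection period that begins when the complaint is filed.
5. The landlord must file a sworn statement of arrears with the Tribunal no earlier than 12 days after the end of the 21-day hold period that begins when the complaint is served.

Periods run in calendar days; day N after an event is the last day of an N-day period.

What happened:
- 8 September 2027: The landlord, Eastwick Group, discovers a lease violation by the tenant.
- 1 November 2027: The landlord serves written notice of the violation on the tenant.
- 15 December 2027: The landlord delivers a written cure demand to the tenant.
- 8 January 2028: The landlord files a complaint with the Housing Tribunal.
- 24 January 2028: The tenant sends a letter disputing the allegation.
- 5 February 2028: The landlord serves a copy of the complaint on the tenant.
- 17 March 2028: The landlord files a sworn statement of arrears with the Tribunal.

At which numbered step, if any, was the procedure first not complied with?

Step 1: the window is 14–55 days after 8 September 2027 (when the violation is discovered), so 22 September 2027 through 2 November 2027; done 1 November 2027 — within the window.
Step 2: the earliest permitted date is 21 days after 27 November 2027 (end of the 26-day review period, which began when the written notice is served on 1 November 2027), i.e. 18 December 2027; acted on 15 December 2027, 3 days prematurely.
No need to go further; step 2 was not satisfied.

Step 2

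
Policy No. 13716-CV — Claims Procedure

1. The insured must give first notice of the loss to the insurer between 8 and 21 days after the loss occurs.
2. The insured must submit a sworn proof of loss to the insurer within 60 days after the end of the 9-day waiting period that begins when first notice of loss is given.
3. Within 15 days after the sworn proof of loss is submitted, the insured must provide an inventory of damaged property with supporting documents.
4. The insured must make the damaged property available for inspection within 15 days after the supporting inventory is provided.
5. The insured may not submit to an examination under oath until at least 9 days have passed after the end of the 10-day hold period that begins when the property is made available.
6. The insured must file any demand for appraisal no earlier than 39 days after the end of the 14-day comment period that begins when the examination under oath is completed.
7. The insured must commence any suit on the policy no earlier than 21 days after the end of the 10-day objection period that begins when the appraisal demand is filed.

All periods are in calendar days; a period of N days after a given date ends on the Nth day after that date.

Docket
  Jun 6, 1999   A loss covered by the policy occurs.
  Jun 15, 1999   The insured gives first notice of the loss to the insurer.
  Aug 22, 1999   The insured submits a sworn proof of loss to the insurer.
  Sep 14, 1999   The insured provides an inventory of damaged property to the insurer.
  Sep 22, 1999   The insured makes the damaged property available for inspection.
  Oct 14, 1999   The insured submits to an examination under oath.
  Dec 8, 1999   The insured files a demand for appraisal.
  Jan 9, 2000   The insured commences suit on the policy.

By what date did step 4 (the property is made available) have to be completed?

Step 4 runs from Sep 14, 1999, when the supporting inventory is provided. 15 days after Sep 14, 1999 is Sep 29, 1999.

Sep 29, 1999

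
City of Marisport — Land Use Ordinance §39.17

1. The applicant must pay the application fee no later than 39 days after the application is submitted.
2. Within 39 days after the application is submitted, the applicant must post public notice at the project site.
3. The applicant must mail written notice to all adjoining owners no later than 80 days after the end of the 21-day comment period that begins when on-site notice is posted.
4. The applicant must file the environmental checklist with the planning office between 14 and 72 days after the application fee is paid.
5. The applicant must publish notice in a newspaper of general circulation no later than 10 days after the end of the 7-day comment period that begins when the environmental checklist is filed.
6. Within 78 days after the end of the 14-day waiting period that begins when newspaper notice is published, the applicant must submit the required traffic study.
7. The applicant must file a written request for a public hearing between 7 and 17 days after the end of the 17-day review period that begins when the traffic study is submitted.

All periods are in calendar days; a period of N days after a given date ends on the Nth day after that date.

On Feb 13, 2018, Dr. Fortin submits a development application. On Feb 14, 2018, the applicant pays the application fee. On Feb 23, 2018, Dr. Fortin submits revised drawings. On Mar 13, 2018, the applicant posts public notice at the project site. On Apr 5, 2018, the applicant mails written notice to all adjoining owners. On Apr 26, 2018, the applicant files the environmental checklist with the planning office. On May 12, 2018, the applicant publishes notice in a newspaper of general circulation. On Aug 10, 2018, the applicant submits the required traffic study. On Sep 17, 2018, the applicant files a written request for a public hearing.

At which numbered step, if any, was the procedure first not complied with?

(1) due by Feb 13, 2018 + 39 days = Mar 24, 2018; done Feb 14, 2018 — timely.
(2) due by Feb 13, 2018 + 39 days = Mar 24, 2018; done Mar 13, 2018 — timely.
(3) due by Apr 3, 2018 + 80 days = Jun 22, 2018; done Apr 5, 2018 — timely.
(4) the permitted window runs from Feb 14, 2018 + 14 = Feb 28, 2018 to Feb 14, 2018 + 72 = Apr 27, 2018; done Apr 26, 2018, which is between those dates.
(5) due by May 3, 2018 + 10 days = May 13, 2018; May 12, 2018 is within that limit.
(6) due by May 26, 2018 + 78 days = Aug 12, 2018; completed Aug 10, 2018, before the deadline.
(7) the permitted window runs from Aug 27, 2018 + 7 = Sep 3, 2018 to Aug 27, 2018 + 17 = Sep 13, 2018; Sep 17, 2018 is 4 days past the end of the window.
Later steps need not be reached.

Step 7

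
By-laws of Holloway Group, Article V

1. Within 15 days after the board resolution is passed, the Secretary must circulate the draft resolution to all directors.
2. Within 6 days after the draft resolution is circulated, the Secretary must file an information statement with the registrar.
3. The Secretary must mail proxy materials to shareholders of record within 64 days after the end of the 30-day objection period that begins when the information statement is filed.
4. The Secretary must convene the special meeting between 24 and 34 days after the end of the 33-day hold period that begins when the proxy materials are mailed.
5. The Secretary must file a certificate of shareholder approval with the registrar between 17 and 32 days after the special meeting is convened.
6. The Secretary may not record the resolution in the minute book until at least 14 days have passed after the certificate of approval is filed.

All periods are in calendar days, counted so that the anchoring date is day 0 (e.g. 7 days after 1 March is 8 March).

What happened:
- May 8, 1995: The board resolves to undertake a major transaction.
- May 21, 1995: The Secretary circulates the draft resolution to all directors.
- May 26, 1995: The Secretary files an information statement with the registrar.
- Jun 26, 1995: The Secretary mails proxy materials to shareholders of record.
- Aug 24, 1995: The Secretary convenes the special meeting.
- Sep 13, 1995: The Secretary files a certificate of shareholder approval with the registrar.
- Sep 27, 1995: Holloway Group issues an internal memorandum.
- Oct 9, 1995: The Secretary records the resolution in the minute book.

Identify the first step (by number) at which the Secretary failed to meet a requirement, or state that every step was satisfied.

(1) due by May 8, 1995 + 15 days = May 23, 1995; done May 21, 1995 — timely.
(2) due by May 21, 1995 + 6 days = May 27, 1995; done May 26, 1995 — timely.
(3) due by Jun 25, 1995 + 64 days = Aug 28, 1995; done Jun 26, 1995 — timely.
(4) the permitted window runs from Jul 29, 1995 + 24 = Aug 22, 1995 to Jul 29, 1995 + 34 = Sep 1, 1995; done Aug 24, 1995, which is between those dates.
(5) the permitted window runs from Aug 24, 1995 + 17 = Sep 10, 1995 to Aug 24, 1995 + 32 = Sep 25, 1995; done Sep 13, 1995, which is between those dates.
(6) permitted from Sep 13, 1995 + 14 days = Sep 27, 1995 onward; Oct 9, 1995 is on or after that date.

None — every step was satisfied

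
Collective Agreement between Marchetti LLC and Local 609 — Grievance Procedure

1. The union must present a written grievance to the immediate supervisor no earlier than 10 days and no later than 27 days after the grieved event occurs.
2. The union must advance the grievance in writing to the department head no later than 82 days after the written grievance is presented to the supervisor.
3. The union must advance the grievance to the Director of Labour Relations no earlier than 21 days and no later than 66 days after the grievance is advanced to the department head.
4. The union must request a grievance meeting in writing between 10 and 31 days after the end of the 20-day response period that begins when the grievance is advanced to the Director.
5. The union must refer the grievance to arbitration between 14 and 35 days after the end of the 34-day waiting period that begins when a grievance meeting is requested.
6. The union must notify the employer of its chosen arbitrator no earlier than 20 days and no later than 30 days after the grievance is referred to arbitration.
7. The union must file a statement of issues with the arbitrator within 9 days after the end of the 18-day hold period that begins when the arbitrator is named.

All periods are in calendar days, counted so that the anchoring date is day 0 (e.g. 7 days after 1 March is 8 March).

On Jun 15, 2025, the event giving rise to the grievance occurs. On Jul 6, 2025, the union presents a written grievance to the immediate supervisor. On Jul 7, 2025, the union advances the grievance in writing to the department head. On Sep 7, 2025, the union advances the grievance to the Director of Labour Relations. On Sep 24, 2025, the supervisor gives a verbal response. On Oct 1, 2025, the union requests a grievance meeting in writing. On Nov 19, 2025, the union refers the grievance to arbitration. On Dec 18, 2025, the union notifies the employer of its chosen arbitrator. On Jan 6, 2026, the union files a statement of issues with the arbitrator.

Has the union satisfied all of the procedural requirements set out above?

No

Step 1 — 10 and 27 days from Jun 15, 2025 (when the grieved event occurs) are Jun 25, 2025 and Jul 12, 2025 respectively; Jul 6, 2025 falls inside that range.
Step 2 — counting 82 days from Jul 6, 2025 (when the written grievance is presented to the supervisor) gives a deadline of Sep 26, 2025; Jul 7, 2025 is within that limit.
Step 3 — 21 and 66 days from Jul 7, 2025 (when the grievance is advanced to the department head) are Jul 28, 2025 and Sep 11, 2025 respectively; done Sep 7, 2025 — within the window.
Step 4 — 10 and 31 days from Sep 27, 2025 (end of the 20-day response period, which began when the grievance is advanced to the Director on Sep 7, 2025) are Oct 7, 2025 and Oct 28, 2025 respectively; done Oct 1, 2025 — 6 days before the window opened.
No need to go further; step 4 was not satisfied.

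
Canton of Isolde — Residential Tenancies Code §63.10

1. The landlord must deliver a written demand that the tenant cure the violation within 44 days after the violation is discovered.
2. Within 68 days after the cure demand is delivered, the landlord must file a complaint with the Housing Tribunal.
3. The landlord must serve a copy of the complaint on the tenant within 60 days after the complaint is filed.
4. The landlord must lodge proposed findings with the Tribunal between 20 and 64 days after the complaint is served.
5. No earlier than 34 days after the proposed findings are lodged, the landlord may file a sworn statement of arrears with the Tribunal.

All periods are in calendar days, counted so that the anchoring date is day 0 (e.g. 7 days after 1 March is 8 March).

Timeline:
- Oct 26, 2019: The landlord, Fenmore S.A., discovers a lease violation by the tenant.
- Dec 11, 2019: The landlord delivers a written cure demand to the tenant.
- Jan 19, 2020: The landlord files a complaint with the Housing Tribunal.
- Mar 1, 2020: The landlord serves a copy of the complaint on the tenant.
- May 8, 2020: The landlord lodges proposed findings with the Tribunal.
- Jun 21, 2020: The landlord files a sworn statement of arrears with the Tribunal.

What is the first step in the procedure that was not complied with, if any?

(1) due by Oct 26, 2019 + 44 days = Dec 9, 2019; Dec 11, 2019 misses that deadline by 2 days.
No need to go further; step 1 was not satisfied.

Step 1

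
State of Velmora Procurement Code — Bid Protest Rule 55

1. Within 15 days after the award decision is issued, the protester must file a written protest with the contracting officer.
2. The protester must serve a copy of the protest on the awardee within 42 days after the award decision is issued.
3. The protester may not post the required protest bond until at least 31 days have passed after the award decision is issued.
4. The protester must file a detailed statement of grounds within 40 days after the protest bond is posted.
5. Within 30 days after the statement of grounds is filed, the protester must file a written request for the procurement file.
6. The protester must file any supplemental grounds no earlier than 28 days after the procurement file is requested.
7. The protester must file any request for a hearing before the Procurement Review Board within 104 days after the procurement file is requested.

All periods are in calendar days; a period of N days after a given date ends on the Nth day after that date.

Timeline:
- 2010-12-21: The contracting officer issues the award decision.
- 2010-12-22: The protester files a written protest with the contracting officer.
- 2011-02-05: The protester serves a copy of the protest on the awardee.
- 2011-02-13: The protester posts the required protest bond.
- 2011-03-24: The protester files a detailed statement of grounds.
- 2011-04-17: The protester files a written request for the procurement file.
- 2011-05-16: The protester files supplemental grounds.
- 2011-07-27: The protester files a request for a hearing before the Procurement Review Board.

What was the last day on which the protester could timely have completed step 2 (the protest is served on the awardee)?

Step 2 runs from 2010-12-21, when the award decision is issued. 42 days after 2010-12-21 is 2011-02-01.

2011-02-01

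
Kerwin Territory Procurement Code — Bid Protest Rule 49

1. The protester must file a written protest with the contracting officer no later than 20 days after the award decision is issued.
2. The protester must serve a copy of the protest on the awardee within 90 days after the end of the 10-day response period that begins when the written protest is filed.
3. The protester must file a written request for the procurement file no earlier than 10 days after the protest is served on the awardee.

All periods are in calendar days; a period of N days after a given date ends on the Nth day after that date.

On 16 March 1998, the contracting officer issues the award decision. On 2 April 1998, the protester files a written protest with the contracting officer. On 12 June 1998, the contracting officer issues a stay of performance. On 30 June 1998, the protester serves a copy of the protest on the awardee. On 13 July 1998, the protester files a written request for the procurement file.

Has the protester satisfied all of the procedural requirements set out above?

Yes

(1) due by 16 March 1998 + 20 days = 5 April 1998; 2 April 1998 is within that limit.
(2) due by 12 April 1998 + 90 days = 11 July 1998; completed 30 June 1998, before the deadline.
(3) permitted from 30 June 1998 + 10 days = 10 July 1998 onward; done 13 July 1998 — permitted.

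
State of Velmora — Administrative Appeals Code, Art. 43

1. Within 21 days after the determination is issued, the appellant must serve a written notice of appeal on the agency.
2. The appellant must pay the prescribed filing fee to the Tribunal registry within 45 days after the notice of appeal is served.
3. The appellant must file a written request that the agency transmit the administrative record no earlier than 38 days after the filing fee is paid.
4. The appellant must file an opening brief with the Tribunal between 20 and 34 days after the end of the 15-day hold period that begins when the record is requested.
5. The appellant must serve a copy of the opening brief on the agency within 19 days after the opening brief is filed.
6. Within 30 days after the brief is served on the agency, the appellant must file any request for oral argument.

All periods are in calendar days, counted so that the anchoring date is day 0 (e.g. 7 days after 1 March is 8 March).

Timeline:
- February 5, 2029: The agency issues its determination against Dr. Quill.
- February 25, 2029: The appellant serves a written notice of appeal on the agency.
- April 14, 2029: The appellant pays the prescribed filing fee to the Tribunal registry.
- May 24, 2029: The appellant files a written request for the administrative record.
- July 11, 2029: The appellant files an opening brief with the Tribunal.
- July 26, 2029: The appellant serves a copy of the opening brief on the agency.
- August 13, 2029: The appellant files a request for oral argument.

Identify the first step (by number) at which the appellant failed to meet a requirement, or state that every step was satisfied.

Step 2

Step 1: 21 days after February 5, 2029 (when the determination is issued) is February 26, 2029; completed February 25, 2029, before the deadline.
Step 2: 45 days after February 25, 2029 (when the notice of appeal is served) is April 11, 2029; not done until April 14, 2029, 3 days after the deadline.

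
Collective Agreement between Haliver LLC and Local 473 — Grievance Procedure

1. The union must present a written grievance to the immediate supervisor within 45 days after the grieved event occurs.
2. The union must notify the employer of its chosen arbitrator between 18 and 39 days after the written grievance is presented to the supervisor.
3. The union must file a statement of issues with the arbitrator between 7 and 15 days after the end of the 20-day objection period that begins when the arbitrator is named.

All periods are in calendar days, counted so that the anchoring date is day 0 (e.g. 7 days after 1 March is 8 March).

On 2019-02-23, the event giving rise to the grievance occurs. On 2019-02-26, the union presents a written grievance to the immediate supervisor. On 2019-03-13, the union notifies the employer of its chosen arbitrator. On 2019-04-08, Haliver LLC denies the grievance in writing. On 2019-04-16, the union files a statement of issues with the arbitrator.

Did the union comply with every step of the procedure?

Step 1 — counting 45 days from 2019-02-23 (when the grieved event occurs) gives a deadline of 2019-04-09; completed 2019-02-26, before the deadline.
Step 2 — 18 and 39 days from 2019-02-26 (when the written grievance is presented to the supervisor) are 2019-03-16 and 2019-04-06 respectively; 2019-03-13 is 3 days too early.
Later steps need not be reached.

No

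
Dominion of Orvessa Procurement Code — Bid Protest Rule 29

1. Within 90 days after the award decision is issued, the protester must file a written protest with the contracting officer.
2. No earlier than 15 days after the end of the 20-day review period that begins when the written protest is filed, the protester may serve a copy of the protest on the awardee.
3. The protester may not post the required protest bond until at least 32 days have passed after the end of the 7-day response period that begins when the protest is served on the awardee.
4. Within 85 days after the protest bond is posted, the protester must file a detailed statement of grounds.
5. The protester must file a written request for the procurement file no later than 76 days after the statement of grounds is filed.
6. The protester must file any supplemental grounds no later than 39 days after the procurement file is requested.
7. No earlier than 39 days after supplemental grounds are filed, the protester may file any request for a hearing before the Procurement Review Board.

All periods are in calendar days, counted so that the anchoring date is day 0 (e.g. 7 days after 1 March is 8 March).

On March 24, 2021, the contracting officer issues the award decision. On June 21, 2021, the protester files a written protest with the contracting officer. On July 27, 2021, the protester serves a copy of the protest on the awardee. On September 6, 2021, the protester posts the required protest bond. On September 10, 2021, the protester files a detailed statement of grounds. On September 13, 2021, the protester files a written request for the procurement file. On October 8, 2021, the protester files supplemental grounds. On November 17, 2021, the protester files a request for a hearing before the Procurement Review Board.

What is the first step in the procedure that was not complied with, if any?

Step 1 — counting 90 days from March 24, 2021 (when the award decision is issued) gives a deadline of June 22, 2021; completed June 21, 2021, before the deadline.
Step 2 — must wait 15 days from July 11, 2021 (end of the 20-day review period, which began when the written protest is filed on June 21, 2021), so not before July 26, 2021; done July 27, 2021 — permitted.
Step 3 — must wait 32 days from August 3, 2021 (end of the 7-day response period, which began when the protest is served on the awardee on July 27, 2021), so not before September 4, 2021; done September 6, 2021, after the minimum wait.
Step 4 — counting 85 days from September 6, 2021 (when the protest bond is posted) gives a deadline of November 30, 2021; done September 10, 2021 — timely.
Step 5 — counting 76 days from September 10, 2021 (when the statement of grounds is filed) gives a deadline of November 25, 2021; September 13, 2021 is within that limit.
Step 6 — counting 39 days from September 13, 2021 (when the procurement file is requested) gives a deadline of October 22, 2021; completed October 8, 2021, before the deadline.
Step 7 — must wait 39 days from October 8, 2021 (when supplemental grounds are filed), so not before November 16, 2021; November 17, 2021 is on or after that date.

None — every step was satisfied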